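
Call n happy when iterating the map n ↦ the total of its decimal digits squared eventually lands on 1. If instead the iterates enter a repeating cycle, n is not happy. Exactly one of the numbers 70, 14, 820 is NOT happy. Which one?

14

70: 70 → 49 → 97 → 130 → 10 → 1  — reaches 1 (happy)
14: 14 → 17 → 50 → 25 → 29 → 85 → 89 → 145 → 42 → 20 → 4 → 16 → 37 → 58 → 89  — repeats 89 (not happy)
820: 820 → 68 → 100 → 1  — reaches 1 (happy)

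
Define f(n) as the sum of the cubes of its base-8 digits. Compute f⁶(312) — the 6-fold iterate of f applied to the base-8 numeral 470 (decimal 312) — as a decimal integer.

559

312 = (4,7,0)_8 → 4³ + 7³ + 0³ = 64 + 343 + 0 = 407
407 = (6,2,7)_8 → 6³ + 2³ + 7³ = 216 + 8 + 343 = 567
567 = (1,0,6,7)_8 → 1³ + 0³ + 6³ + 7³ = 1 + 0 + 216 + 343 = 560
560 = (1,0,6,0)_8 → 1³ + 0³ + 6³ + 0³ = 1 + 0 + 216 + 0 = 217
217 = (3,3,1)_8 → 3³ + 3³ + 1³ = 27 + 27 + 1 = 55
55 = (6,7)_8 → 6³ + 7³ = 216 + 343 = 559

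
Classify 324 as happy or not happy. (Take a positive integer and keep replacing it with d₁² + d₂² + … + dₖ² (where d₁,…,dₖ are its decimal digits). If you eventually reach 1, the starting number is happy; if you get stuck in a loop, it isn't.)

not happy

324 → 3² + 2² + 4² = 29
29 → 2² + 9² = 85
85 → 8² + 5² = 89
89 → 8² + 9² = 145
145 → 1² + 4² + 5² = 42
42 → 4² + 2² = 20
20 → 2² + 0² = 4
4 → 4² = 16
16 → 1² + 6² = 37
37 → 3² + 7² = 58
58 → 5² + 8² = 89  — 89 already seen; the sequence cycles without reaching 1.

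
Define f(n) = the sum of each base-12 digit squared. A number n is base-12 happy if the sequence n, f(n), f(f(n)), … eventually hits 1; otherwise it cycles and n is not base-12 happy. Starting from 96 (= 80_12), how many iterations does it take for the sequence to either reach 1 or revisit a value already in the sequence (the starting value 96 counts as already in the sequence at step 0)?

11

96 = (8,0)_12 → 64
64 = (5,4)_12 → 41
41 = (3,5)_12 → 34
34 = (2,10)_12 → 104
104 = (8,8)_12 → 128
128 = (10,8)_12 → 164
164 = (1,1,8)_12 → 66
66 = (5,6)_12 → 61
61 = (5,1)_12 → 26
26 = (2,2)_12 → 8
8 = (8)_12 → 64  — 64 repeats.
That took 11 steps.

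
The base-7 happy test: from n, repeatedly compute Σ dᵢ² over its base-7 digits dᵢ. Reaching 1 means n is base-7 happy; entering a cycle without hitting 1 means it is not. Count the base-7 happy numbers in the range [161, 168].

161: 161 → 13 → 37 → 29 → 17 → 13  — not base-7 happy
162: 162 → 14 → 4 → 16 → 8 → 2 → 4  — not base-7 happy
163: 163 → 17 → 13 → 37 → 29 → 17  — not base-7 happy
164: 164 → 22 → 10 → 10  — not base-7 happy
165: 165 → 29 → 17 → 13 → 37 → 29  — not base-7 happy
166: 166 → 38 → 34 → 52 → 10 → 10  — not base-7 happy
167: 167 → 49 → 1  — base-7 happy
168: 168 → 18 → 20 → 40 → 50 → 2 → 4 → 16 → 8 → 2  — not base-7 happy
base-7 happy: 167

1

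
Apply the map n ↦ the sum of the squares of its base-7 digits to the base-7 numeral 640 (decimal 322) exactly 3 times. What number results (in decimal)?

322 = (6,4,0)_7 → 6² + 4² + 0² = 52
52 = (1,0,3)_7 → 1² + 0² + 3² = 10
10 = (1,3)_7 → 1² + 3² = 10

10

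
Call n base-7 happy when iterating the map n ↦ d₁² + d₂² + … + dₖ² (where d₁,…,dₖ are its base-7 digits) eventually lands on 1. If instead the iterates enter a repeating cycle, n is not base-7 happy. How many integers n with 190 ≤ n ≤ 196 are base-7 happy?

190: 190 → 46 → 52 → 10 → 10  — not base-7 happy
191: 191 → 49 → 1  — base-7 happy
192: 192 → 54 → 26 → 34 → 52 → 10 → 10  — not base-7 happy
193: 193 → 61 → 27 → 45 → 45  — not base-7 happy
194: 194 → 70 → 10 → 10  — not base-7 happy
195: 195 → 81 → 33 → 41 → 61 → 27 → 45 → 45  — not base-7 happy
196: 196 → 16 → 8 → 2 → 4 → 16  — not base-7 happy
base-7 happy: 191

1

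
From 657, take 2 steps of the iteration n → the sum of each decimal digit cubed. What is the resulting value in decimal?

792

657 → 6³ + 5³ + 7³ = 216 + 125 + 343 = 684
684 → 6³ + 8³ + 4³ = 216 + 512 + 64 = 792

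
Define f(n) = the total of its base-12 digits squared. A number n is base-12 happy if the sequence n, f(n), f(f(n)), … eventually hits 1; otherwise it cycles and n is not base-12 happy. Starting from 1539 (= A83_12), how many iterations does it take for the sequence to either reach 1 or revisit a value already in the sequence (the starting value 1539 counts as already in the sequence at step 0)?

1539 = (10,8,3)_12 → 10² + 8² + 3² = 173
173 = (1,2,5)_12 → 1² + 2² + 5² = 30
30 = (2,6)_12 → 2² + 6² = 40
40 = (3,4)_12 → 3² + 4² = 25
25 = (2,1)_12 → 2² + 1² = 5
5 = (5)_12 → 5² = 25  — 25 repeats.
That took 6 steps.

6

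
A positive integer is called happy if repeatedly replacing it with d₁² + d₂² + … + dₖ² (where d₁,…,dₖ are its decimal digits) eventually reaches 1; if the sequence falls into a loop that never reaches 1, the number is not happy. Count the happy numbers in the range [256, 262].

1

256: 256 → 65 → 61 → 37 → 58 → 89 → 145 → 42 → 20 → 4 → 16 → 37  (repeats 37)
257: 257 → 78 → 113 → 11 → 2 → 4 → 16 → 37 → 58 → 89 → 145 → 42 → 20 → 4  (repeats 4)
258: 258 → 93 → 90 → 81 → 65 → 61 → 37 → 58 → 89 → 145 → 42 → 20 → 4 → 16 → 37  (repeats 37)
259: 259 → 110 → 2 → 4 → 16 → 37 → 58 → 89 → 145 → 42 → 20 → 4  (repeats 4)
260: 260 → 40 → 16 → 37 → 58 → 89 → 145 → 42 → 20 → 4 → 16  (repeats 16)
261: 261 → 41 → 17 → 50 → 25 → 29 → 85 → 89 → 145 → 42 → 20 → 4 → 16 → 37 → 58 → 89  (repeats 89)
262: 262 → 44 → 32 → 13 → 10 → 1  (reaches 1)
happy: 262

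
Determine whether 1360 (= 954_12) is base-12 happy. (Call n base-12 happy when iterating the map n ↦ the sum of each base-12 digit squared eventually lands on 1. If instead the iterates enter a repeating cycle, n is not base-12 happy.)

1360 = (9,5,4)_12 → 122
122 = (10,2)_12 → 104
104 = (8,8)_12 → 128
128 = (10,8)_12 → 164
164 = (1,1,8)_12 → 66
66 = (5,6)_12 → 61
61 = (5,1)_12 → 26
26 = (2,2)_12 → 8
8 = (8)_12 → 64
64 = (5,4)_12 → 41
41 = (3,5)_12 → 34
34 = (2,10)_12 → 104  — 104 already seen; the sequence cycles without reaching 1.

not base-12 happy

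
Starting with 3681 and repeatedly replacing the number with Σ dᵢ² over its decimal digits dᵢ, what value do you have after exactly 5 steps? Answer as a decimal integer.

3681 → 3² + 6² + 8² + 1² = 9 + 36 + 64 + 1 = 110
110 → 1² + 1² + 0² = 1 + 1 + 0 = 2
2 → 2² = 4
4 → 4² = 16
16 → 1² + 6² = 1 + 36 = 37

37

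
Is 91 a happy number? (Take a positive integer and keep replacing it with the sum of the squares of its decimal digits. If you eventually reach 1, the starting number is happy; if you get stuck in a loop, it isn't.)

happy

91 → 9² + 1² = 82
82 → 8² + 2² = 68
68 → 6² + 8² = 100
100 → 1² + 0² + 0² = 1  — reached 1.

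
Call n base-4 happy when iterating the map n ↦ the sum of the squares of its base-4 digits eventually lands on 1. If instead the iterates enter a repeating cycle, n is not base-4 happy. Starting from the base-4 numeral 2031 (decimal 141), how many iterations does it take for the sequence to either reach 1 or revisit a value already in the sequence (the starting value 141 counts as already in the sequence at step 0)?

141 = (2,0,3,1)_4 → 14
14 = (3,2)_4 → 13
13 = (3,1)_4 → 10
10 = (2,2)_4 → 8
8 = (2,0)_4 → 4
4 = (1,0)_4 → 1  — reached 1.
That took 6 steps.

6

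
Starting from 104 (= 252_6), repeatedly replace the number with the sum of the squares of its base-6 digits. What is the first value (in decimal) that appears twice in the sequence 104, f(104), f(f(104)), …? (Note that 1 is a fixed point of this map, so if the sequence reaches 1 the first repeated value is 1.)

41

104 = (2,5,2)_6 → 2² + 5² + 2² = 33
33 = (5,3)_6 → 5² + 3² = 34
34 = (5,4)_6 → 5² + 4² = 41
41 = (1,0,5)_6 → 1² + 0² + 5² = 26
26 = (4,2)_6 → 4² + 2² = 20
20 = (3,2)_6 → 3² + 2² = 13
13 = (2,1)_6 → 2² + 1² = 5
5 = (5)_6 → 5² = 25
25 = (4,1)_6 → 4² + 1² = 17
17 = (2,5)_6 → 2² + 5² = 29
29 = (4,5)_6 → 4² + 5² = 41  — 41 already appeared earlier.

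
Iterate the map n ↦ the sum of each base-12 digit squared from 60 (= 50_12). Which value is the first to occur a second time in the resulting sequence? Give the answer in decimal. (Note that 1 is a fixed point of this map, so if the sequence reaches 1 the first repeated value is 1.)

60 = (5,0)_12 → 25
25 = (2,1)_12 → 5
5 = (5)_12 → 25  — 25 already appeared earlier.

25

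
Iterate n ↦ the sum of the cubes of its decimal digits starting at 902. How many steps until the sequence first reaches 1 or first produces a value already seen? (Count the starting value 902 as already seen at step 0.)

902 → 737
737 → 713
713 → 371
371 → 371  — 371 repeats.
That took 4 steps.

4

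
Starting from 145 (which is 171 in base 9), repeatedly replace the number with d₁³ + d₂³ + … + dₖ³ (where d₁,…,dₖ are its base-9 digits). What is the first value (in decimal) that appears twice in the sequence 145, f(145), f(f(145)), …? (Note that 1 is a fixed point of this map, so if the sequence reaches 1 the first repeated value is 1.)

145 = (1,7,1)_9 → 1³ + 7³ + 1³ = 1 + 343 + 1 = 345
345 = (4,2,3)_9 → 4³ + 2³ + 3³ = 64 + 8 + 27 = 99
99 = (1,2,0)_9 → 1³ + 2³ + 0³ = 1 + 8 + 0 = 9
9 = (1,0)_9 → 1³ + 0³ = 1 + 0 = 1  — reached the fixed point 1.
1 → 1, so 1 is the first repeated value.

1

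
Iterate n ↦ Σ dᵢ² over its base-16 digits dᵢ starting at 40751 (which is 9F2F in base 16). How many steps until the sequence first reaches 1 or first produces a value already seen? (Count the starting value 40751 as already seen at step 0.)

15

40751 = (9,15,2,15)_16 → 535
535 = (2,1,7)_16 → 54
54 = (3,6)_16 → 45
45 = (2,13)_16 → 173
173 = (10,13)_16 → 269
269 = (1,0,13)_16 → 170
170 = (10,10)_16 → 200
200 = (12,8)_16 → 208
208 = (13,0)_16 → 169
169 = (10,9)_16 → 181
181 = (11,5)_16 → 146
146 = (9,2)_16 → 85
85 = (5,5)_16 → 50
50 = (3,2)_16 → 13
13 = (13)_16 → 169  — 169 repeats.
That took 15 steps.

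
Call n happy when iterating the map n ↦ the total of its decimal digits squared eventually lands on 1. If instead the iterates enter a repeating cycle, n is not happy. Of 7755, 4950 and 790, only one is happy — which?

7755: 7755 → 148 → 81 → 65 → 61 → 37 → 58 → 89 → 145 → 42 → 20 → 4 → 16 → 37  — repeats 37 (not happy)
4950: 4950 → 122 → 9 → 81 → 65 → 61 → 37 → 58 → 89 → 145 → 42 → 20 → 4 → 16 → 37  — repeats 37 (not happy)
790: 790 → 130 → 10 → 1  — reaches 1 (happy)

790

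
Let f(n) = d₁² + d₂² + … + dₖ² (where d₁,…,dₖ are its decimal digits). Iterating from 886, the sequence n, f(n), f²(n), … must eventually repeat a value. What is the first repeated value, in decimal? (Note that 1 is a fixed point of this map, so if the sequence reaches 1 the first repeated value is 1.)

89

886 → 8² + 8² + 6² = 164
164 → 1² + 6² + 4² = 53
53 → 5² + 3² = 34
34 → 3² + 4² = 25
25 → 2² + 5² = 29
29 → 2² + 9² = 85
85 → 8² + 5² = 89
89 → 8² + 9² = 145
145 → 1² + 4² + 5² = 42
42 → 4² + 2² = 20
20 → 2² + 0² = 4
4 → 4² = 16
16 → 1² + 6² = 37
37 → 3² + 7² = 58
58 → 5² + 8² = 89  — 89 already appeared earlier.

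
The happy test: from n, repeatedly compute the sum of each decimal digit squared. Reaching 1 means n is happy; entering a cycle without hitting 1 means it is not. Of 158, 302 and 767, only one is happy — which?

158: 158 → 90 → 81 → 65 → 61 → 37 → 58 → 89 → 145 → 42 → 20 → 4 → 16 → 37  — repeats 37 (not happy)
302: 302 → 13 → 10 → 1  — reaches 1 (happy)
767: 767 → 134 → 26 → 40 → 16 → 37 → 58 → 89 → 145 → 42 → 20 → 4 → 16  — repeats 16 (not happy)

302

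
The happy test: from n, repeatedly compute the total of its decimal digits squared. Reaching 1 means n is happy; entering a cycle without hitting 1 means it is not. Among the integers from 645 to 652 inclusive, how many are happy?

645: 645 → 77 → 98 → 145 → 42 → 20 → 4 → 16 → 37 → 58 → 89 → 145  (repeats 145)
646: 646 → 88 → 128 → 69 → 117 → 51 → 26 → 40 → 16 → 37 → 58 → 89 → 145 → 42 → 20 → 4 → 16  (repeats 16)
647: 647 → 101 → 2 → 4 → 16 → 37 → 58 → 89 → 145 → 42 → 20 → 4  (repeats 4)
648: 648 → 116 → 38 → 73 → 58 → 89 → 145 → 42 → 20 → 4 → 16 → 37 → 58  (repeats 58)
649: 649 → 133 → 19 → 82 → 68 → 100 → 1  (reaches 1)
650: 650 → 61 → 37 → 58 → 89 → 145 → 42 → 20 → 4 → 16 → 37  (repeats 37)
651: 651 → 62 → 40 → 16 → 37 → 58 → 89 → 145 → 42 → 20 → 4 → 16  (repeats 16)
652: 652 → 65 → 61 → 37 → 58 → 89 → 145 → 42 → 20 → 4 → 16 → 37  (repeats 37)
happy: 649

1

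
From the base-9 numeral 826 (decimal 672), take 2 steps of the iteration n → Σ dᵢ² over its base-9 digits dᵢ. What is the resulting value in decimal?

30

672 = (8,2,6)_9 → 8² + 2² + 6² = 64 + 4 + 36 = 104
104 = (1,2,5)_9 → 1² + 2² + 5² = 1 + 4 + 25 = 30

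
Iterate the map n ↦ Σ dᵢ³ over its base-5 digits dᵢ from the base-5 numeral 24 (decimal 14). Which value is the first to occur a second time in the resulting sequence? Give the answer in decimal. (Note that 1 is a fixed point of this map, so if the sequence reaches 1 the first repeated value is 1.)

14 = (2,4)_5 → 2³ + 4³ = 8 + 64 = 72
72 = (2,4,2)_5 → 2³ + 4³ + 2³ = 8 + 64 + 8 = 80
80 = (3,1,0)_5 → 3³ + 1³ + 0³ = 27 + 1 + 0 = 28
28 = (1,0,3)_5 → 1³ + 0³ + 3³ = 1 + 0 + 27 = 28  — 28 already appeared earlier.

28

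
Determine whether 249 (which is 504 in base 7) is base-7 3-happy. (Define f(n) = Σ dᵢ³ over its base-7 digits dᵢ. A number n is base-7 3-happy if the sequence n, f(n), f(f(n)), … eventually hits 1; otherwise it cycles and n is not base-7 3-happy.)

249 = (5,0,4)_7 → 5³ + 0³ + 4³ = 125 + 0 + 64 = 189
189 = (3,6,0)_7 → 3³ + 6³ + 0³ = 27 + 216 + 0 = 243
243 = (4,6,5)_7 → 4³ + 6³ + 5³ = 64 + 216 + 125 = 405
405 = (1,1,1,6)_7 → 1³ + 1³ + 1³ + 6³ = 1 + 1 + 1 + 216 = 219
219 = (4,3,2)_7 → 4³ + 3³ + 2³ = 64 + 27 + 8 = 99
99 = (2,0,1)_7 → 2³ + 0³ + 1³ = 8 + 0 + 1 = 9
9 = (1,2)_7 → 1³ + 2³ = 1 + 8 = 9  — 9 already seen; the sequence cycles without reaching 1.

not base-7 3-happy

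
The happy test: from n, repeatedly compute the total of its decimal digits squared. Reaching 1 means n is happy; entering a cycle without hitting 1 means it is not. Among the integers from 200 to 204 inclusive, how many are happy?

1

200: 200 → 4 → 16 → 37 → 58 → 89 → 145 → 42 → 20 → 4  — not happy
201: 201 → 5 → 25 → 29 → 85 → 89 → 145 → 42 → 20 → 4 → 16 → 37 → 58 → 89  — not happy
202: 202 → 8 → 64 → 52 → 29 → 85 → 89 → 145 → 42 → 20 → 4 → 16 → 37 → 58 → 89  — not happy
203: 203 → 13 → 10 → 1  — happy
204: 204 → 20 → 4 → 16 → 37 → 58 → 89 → 145 → 42 → 20  — not happy
happy: 203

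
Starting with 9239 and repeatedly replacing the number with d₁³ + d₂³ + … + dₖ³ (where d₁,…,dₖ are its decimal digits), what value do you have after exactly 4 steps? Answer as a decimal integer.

9239 → 9³ + 2³ + 3³ + 9³ = 1493
1493 → 1³ + 4³ + 9³ + 3³ = 821
821 → 8³ + 2³ + 1³ = 521
521 → 5³ + 2³ + 1³ = 134

134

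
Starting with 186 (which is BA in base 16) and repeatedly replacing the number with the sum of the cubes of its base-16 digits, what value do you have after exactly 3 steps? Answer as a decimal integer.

186 = (11,10)_16 → 2331
2331 = (9,1,11)_16 → 2061
2061 = (8,0,13)_16 → 2709

2709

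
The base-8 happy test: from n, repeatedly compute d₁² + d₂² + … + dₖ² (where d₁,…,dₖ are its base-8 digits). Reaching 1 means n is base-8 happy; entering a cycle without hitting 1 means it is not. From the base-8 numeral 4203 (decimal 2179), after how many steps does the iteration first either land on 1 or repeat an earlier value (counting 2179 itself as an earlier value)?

2179 = (4,2,0,3)_8 → 4² + 2² + 0² + 3² = 16 + 4 + 0 + 9 = 29
29 = (3,5)_8 → 3² + 5² = 9 + 25 = 34
34 = (4,2)_8 → 4² + 2² = 16 + 4 = 20
20 = (2,4)_8 → 2² + 4² = 4 + 16 = 20  — 20 repeats.
That took 4 steps.

4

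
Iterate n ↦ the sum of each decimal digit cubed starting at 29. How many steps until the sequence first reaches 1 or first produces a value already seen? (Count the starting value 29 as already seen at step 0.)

29 → 2³ + 9³ = 8 + 729 = 737
737 → 7³ + 3³ + 7³ = 343 + 27 + 343 = 713
713 → 7³ + 1³ + 3³ = 343 + 1 + 27 = 371
371 → 3³ + 7³ + 1³ = 27 + 343 + 1 = 371  — 371 repeats.
That took 4 steps.

4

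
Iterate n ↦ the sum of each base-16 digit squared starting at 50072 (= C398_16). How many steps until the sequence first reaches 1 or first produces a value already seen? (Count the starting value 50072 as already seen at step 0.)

11

50072 = (12,3,9,8)_16 → 298
298 = (1,2,10)_16 → 105
105 = (6,9)_16 → 117
117 = (7,5)_16 → 74
74 = (4,10)_16 → 116
116 = (7,4)_16 → 65
65 = (4,1)_16 → 17
17 = (1,1)_16 → 2
2 = (2)_16 → 4
4 = (4)_16 → 16
16 = (1,0)_16 → 1  — reached 1.
That took 11 steps.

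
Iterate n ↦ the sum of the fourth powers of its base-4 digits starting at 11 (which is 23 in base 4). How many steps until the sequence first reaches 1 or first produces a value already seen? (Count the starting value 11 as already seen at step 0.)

6

11 = (2,3)_4 → 2⁴ + 3⁴ = 16 + 81 = 97
97 = (1,2,0,1)_4 → 1⁴ + 2⁴ + 0⁴ + 1⁴ = 1 + 16 + 0 + 1 = 18
18 = (1,0,2)_4 → 1⁴ + 0⁴ + 2⁴ = 1 + 0 + 16 = 17
17 = (1,0,1)_4 → 1⁴ + 0⁴ + 1⁴ = 1 + 0 + 1 = 2
2 = (2)_4 → 2⁴ = 16
16 = (1,0,0)_4 → 1⁴ + 0⁴ + 0⁴ = 1 + 0 + 0 = 1  — reached 1.
That took 6 steps.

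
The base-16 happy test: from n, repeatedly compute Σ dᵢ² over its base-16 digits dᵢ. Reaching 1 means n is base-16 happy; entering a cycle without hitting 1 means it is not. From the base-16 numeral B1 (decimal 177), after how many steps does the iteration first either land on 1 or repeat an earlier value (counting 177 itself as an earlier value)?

177 = (11,1)_16 → 11² + 1² = 121 + 1 = 122
122 = (7,10)_16 → 7² + 10² = 49 + 100 = 149
149 = (9,5)_16 → 9² + 5² = 81 + 25 = 106
106 = (6,10)_16 → 6² + 10² = 36 + 100 = 136
136 = (8,8)_16 → 8² + 8² = 64 + 64 = 128
128 = (8,0)_16 → 8² + 0² = 64 + 0 = 64
64 = (4,0)_16 → 4² + 0² = 16 + 0 = 16
16 = (1,0)_16 → 1² + 0² = 1 + 0 = 1  — reached 1.
That took 8 steps.

8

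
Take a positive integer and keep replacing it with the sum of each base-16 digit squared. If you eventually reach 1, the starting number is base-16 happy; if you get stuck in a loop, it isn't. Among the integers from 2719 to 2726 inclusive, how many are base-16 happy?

2719: 2719 → 406 → 118 → 85 → 50 → 13 → 169 → 181 → 146 → 85  — not base-16 happy
2720: 2720 → 200 → 208 → 169 → 181 → 146 → 85 → 50 → 13 → 169  — not base-16 happy
2721: 2721 → 201 → 225 → 197 → 169 → 181 → 146 → 85 → 50 → 13 → 169  — not base-16 happy
2722: 2722 → 204 → 288 → 5 → 25 → 82 → 29 → 170 → 200 → 208 → 169 → 181 → 146 → 85 → 50 → 13 → 169  — not base-16 happy
2723: 2723 → 209 → 170 → 200 → 208 → 169 → 181 → 146 → 85 → 50 → 13 → 169  — not base-16 happy
2724: 2724 → 216 → 233 → 277 → 27 → 122 → 149 → 106 → 136 → 128 → 64 → 16 → 1  — base-16 happy
2725: 2725 → 225 → 197 → 169 → 181 → 146 → 85 → 50 → 13 → 169  — not base-16 happy
2726: 2726 → 236 → 340 → 42 → 104 → 100 → 52 → 25 → 82 → 29 → 170 → 200 → 208 → 169 → 181 → 146 → 85 → 50 → 13 → 169  — not base-16 happy
base-16 happy: 2724

1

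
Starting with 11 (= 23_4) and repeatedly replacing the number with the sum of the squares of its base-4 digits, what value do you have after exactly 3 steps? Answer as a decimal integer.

8

11 = (2,3)_4 → 2² + 3² = 13
13 = (3,1)_4 → 3² + 1² = 10
10 = (2,2)_4 → 2² + 2² = 8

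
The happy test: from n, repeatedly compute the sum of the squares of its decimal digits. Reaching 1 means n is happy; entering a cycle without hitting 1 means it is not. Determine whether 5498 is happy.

not happy

5498 → 5² + 4² + 9² + 8² = 25 + 16 + 81 + 64 = 186
186 → 1² + 8² + 6² = 1 + 64 + 36 = 101
101 → 1² + 0² + 1² = 1 + 0 + 1 = 2
2 → 2² = 4
4 → 4² = 16
16 → 1² + 6² = 1 + 36 = 37
37 → 3² + 7² = 9 + 49 = 58
58 → 5² + 8² = 25 + 64 = 89
89 → 8² + 9² = 64 + 81 = 145
145 → 1² + 4² + 5² = 1 + 16 + 25 = 42
42 → 4² + 2² = 16 + 4 = 20
20 → 2² + 0² = 4 + 0 = 4  — 4 already seen; the sequence cycles without reaching 1.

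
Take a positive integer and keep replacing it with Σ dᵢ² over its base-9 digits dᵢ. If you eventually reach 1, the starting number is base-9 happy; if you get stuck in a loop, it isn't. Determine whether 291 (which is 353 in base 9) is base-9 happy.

not base-9 happy

291 = (3,5,3)_9 → 3² + 5² + 3² = 43
43 = (4,7)_9 → 4² + 7² = 65
65 = (7,2)_9 → 7² + 2² = 53
53 = (5,8)_9 → 5² + 8² = 89
89 = (1,0,8)_9 → 1² + 0² + 8² = 65  — 65 already seen; the sequence cycles without reaching 1.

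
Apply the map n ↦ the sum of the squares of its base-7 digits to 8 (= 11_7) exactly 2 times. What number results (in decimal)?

4

8 = (1,1)_7 → 1² + 1² = 1 + 1 = 2
2 = (2)_7 → 2² = 4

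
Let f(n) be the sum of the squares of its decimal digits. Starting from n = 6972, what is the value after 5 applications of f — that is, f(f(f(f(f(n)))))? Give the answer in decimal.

85

6972 → 6² + 9² + 7² + 2² = 170
170 → 1² + 7² + 0² = 50
50 → 5² + 0² = 25
25 → 2² + 5² = 29
29 → 2² + 9² = 85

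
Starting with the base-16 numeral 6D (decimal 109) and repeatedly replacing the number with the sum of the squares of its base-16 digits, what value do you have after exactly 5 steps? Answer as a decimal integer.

85

109 = (6,13)_16 → 6² + 13² = 205
205 = (12,13)_16 → 12² + 13² = 313
313 = (1,3,9)_16 → 1² + 3² + 9² = 91
91 = (5,11)_16 → 5² + 11² = 146
146 = (9,2)_16 → 9² + 2² = 85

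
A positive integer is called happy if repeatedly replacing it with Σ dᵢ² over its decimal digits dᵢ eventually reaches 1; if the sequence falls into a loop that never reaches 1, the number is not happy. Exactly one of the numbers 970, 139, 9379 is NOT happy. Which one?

970: 970 → 130 → 10 → 1  — reaches 1 (happy)
139: 139 → 91 → 82 → 68 → 100 → 1  — reaches 1 (happy)
9379: 9379 → 220 → 8 → 64 → 52 → 29 → 85 → 89 → 145 → 42 → 20 → 4 → 16 → 37 → 58 → 89  — repeats 89 (not happy)

9379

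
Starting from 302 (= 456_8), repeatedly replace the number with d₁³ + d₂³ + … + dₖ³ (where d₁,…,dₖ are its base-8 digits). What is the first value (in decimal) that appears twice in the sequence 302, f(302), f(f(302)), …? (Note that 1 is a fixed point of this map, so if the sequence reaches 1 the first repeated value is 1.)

302 = (4,5,6)_8 → 4³ + 5³ + 6³ = 64 + 125 + 216 = 405
405 = (6,2,5)_8 → 6³ + 2³ + 5³ = 216 + 8 + 125 = 349
349 = (5,3,5)_8 → 5³ + 3³ + 5³ = 125 + 27 + 125 = 277
277 = (4,2,5)_8 → 4³ + 2³ + 5³ = 64 + 8 + 125 = 197
197 = (3,0,5)_8 → 3³ + 0³ + 5³ = 27 + 0 + 125 = 152
152 = (2,3,0)_8 → 2³ + 3³ + 0³ = 8 + 27 + 0 = 35
35 = (4,3)_8 → 4³ + 3³ = 64 + 27 = 91
91 = (1,3,3)_8 → 1³ + 3³ + 3³ = 1 + 27 + 27 = 55
55 = (6,7)_8 → 6³ + 7³ = 216 + 343 = 559
559 = (1,0,5,7)_8 → 1³ + 0³ + 5³ + 7³ = 1 + 0 + 125 + 343 = 469
469 = (7,2,5)_8 → 7³ + 2³ + 5³ = 343 + 8 + 125 = 476
476 = (7,3,4)_8 → 7³ + 3³ + 4³ = 343 + 27 + 64 = 434
434 = (6,6,2)_8 → 6³ + 6³ + 2³ = 216 + 216 + 8 = 440
440 = (6,7,0)_8 → 6³ + 7³ + 0³ = 216 + 343 + 0 = 559  — 559 already appeared earlier.

559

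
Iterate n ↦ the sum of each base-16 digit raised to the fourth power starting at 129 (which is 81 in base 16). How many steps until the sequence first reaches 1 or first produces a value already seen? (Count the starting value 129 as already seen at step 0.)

129 = (8,1)_16 → 8⁴ + 1⁴ = 4097
4097 = (1,0,0,1)_16 → 1⁴ + 0⁴ + 0⁴ + 1⁴ = 2
2 = (2)_16 → 2⁴ = 16
16 = (1,0)_16 → 1⁴ + 0⁴ = 1  — reached 1.
That took 4 steps.

4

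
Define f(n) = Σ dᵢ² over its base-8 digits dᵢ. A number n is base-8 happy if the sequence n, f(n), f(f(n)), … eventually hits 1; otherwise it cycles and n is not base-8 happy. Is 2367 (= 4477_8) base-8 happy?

2367 = (4,4,7,7)_8 → 4² + 4² + 7² + 7² = 16 + 16 + 49 + 49 = 130
130 = (2,0,2)_8 → 2² + 0² + 2² = 4 + 0 + 4 = 8
8 = (1,0)_8 → 1² + 0² = 1 + 0 = 1  — reached 1.

base-8 happy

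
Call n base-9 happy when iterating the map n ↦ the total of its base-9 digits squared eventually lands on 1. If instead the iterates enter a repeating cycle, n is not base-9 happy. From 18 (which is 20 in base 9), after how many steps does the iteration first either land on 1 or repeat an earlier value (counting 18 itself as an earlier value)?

4

18 = (2,0)_9 → 2² + 0² = 4
4 = (4)_9 → 4² = 16
16 = (1,7)_9 → 1² + 7² = 50
50 = (5,5)_9 → 5² + 5² = 50  — 50 repeats.
That took 4 steps.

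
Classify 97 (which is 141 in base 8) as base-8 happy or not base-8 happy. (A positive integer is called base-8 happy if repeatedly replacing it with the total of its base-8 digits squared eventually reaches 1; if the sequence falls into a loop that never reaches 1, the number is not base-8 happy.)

97 = (1,4,1)_8 → 1² + 4² + 1² = 1 + 16 + 1 = 18
18 = (2,2)_8 → 2² + 2² = 4 + 4 = 8
8 = (1,0)_8 → 1² + 0² = 1 + 0 = 1  — reached 1.

base-8 happy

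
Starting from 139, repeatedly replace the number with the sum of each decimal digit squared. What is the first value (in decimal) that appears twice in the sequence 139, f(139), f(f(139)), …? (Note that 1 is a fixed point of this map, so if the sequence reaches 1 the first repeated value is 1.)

139 → 1² + 3² + 9² = 1 + 9 + 81 = 91
91 → 9² + 1² = 81 + 1 = 82
82 → 8² + 2² = 64 + 4 = 68
68 → 6² + 8² = 36 + 64 = 100
100 → 1² + 0² + 0² = 1 + 0 + 0 = 1  — reached the fixed point 1.
1 → 1, so 1 is the first repeated value.

1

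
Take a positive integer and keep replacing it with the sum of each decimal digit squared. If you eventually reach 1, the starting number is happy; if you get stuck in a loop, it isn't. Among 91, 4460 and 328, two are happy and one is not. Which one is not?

91: 91 → 82 → 68 → 100 → 1  — reaches 1 (happy)
4460: 4460 → 68 → 100 → 1  — reaches 1 (happy)
328: 328 → 77 → 98 → 145 → 42 → 20 → 4 → 16 → 37 → 58 → 89 → 145  — repeats 145 (not happy)

328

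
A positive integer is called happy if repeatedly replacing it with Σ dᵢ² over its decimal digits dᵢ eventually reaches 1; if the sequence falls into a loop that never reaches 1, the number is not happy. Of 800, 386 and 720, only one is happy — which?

386

800: 800 → 64 → 52 → 29 → 85 → 89 → 145 → 42 → 20 → 4 → 16 → 37 → 58 → 89  — repeats 89 (not happy)
386: 386 → 109 → 82 → 68 → 100 → 1  — reaches 1 (happy)
720: 720 → 53 → 34 → 25 → 29 → 85 → 89 → 145 → 42 → 20 → 4 → 16 → 37 → 58 → 89  — repeats 89 (not happy)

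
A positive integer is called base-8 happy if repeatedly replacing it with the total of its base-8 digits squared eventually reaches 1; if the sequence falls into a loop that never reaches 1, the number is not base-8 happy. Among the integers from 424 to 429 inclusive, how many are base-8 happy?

1

424: 424 → 61 → 74 → 6 → 36 → 32 → 16 → 4 → 16  (repeats 16)
425: 425 → 62 → 85 → 30 → 45 → 50 → 40 → 25 → 10 → 5 → 25  (repeats 25)
426: 426 → 65 → 2 → 4 → 16 → 4  (repeats 4)
427: 427 → 70 → 37 → 41 → 26 → 13 → 26  (repeats 26)
428: 428 → 77 → 27 → 18 → 8 → 1  (reaches 1)
429: 429 → 86 → 41 → 26 → 13 → 26  (repeats 26)
base-8 happy: 428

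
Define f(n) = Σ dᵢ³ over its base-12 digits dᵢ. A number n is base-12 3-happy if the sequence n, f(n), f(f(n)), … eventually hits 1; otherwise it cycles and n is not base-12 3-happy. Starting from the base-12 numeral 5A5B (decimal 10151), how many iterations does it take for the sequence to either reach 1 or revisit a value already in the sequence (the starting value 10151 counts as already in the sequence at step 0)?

10151 = (5,10,5,11)_12 → 5³ + 10³ + 5³ + 11³ = 2581
2581 = (1,5,11,1)_12 → 1³ + 5³ + 11³ + 1³ = 1458
1458 = (10,1,6)_12 → 10³ + 1³ + 6³ = 1217
1217 = (8,5,5)_12 → 8³ + 5³ + 5³ = 762
762 = (5,3,6)_12 → 5³ + 3³ + 6³ = 368
368 = (2,6,8)_12 → 2³ + 6³ + 8³ = 736
736 = (5,1,4)_12 → 5³ + 1³ + 4³ = 190
190 = (1,3,10)_12 → 1³ + 3³ + 10³ = 1028
1028 = (7,1,8)_12 → 7³ + 1³ + 8³ = 856
856 = (5,11,4)_12 → 5³ + 11³ + 4³ = 1520
1520 = (10,6,8)_12 → 10³ + 6³ + 8³ = 1728
1728 = (1,0,0,0)_12 → 1³ + 0³ + 0³ + 0³ = 1  — reached 1.
That took 12 steps.

12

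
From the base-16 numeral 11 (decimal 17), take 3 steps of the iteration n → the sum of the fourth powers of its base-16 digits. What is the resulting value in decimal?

1

17 = (1,1)_16 → 1⁴ + 1⁴ = 1 + 1 = 2
2 = (2)_16 → 2⁴ = 16
16 = (1,0)_16 → 1⁴ + 0⁴ = 1 + 0 = 1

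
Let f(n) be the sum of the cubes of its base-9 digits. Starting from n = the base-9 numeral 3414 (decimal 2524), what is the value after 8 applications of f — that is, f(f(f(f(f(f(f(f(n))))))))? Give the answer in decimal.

2524 = (3,4,1,4)_9 → 3³ + 4³ + 1³ + 4³ = 27 + 64 + 1 + 64 = 156
156 = (1,8,3)_9 → 1³ + 8³ + 3³ = 1 + 512 + 27 = 540
540 = (6,6,0)_9 → 6³ + 6³ + 0³ = 216 + 216 + 0 = 432
432 = (5,3,0)_9 → 5³ + 3³ + 0³ = 125 + 27 + 0 = 152
152 = (1,7,8)_9 → 1³ + 7³ + 8³ = 1 + 343 + 512 = 856
856 = (1,1,5,1)_9 → 1³ + 1³ + 5³ + 1³ = 1 + 1 + 125 + 1 = 128
128 = (1,5,2)_9 → 1³ + 5³ + 2³ = 1 + 125 + 8 = 134
134 = (1,5,8)_9 → 1³ + 5³ + 8³ = 1 + 125 + 512 = 638

638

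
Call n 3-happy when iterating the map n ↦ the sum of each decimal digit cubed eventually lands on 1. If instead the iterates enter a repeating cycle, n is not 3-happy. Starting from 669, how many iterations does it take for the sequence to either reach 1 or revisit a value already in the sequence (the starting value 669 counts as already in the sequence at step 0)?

669 → 6³ + 6³ + 9³ = 1161
1161 → 1³ + 1³ + 6³ + 1³ = 219
219 → 2³ + 1³ + 9³ = 738
738 → 7³ + 3³ + 8³ = 882
882 → 8³ + 8³ + 2³ = 1032
1032 → 1³ + 0³ + 3³ + 2³ = 36
36 → 3³ + 6³ = 243
243 → 2³ + 4³ + 3³ = 99
99 → 9³ + 9³ = 1458
1458 → 1³ + 4³ + 5³ + 8³ = 702
702 → 7³ + 0³ + 2³ = 351
351 → 3³ + 5³ + 1³ = 153
153 → 1³ + 5³ + 3³ = 153  — 153 repeats.
That took 13 steps.

13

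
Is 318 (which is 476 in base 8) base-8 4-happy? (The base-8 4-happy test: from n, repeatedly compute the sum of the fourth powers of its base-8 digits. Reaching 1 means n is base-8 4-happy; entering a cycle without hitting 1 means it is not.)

318 = (4,7,6)_8 → 4⁴ + 7⁴ + 6⁴ = 3953
3953 = (7,5,6,1)_8 → 7⁴ + 5⁴ + 6⁴ + 1⁴ = 4323
4323 = (1,0,3,4,3)_8 → 1⁴ + 0⁴ + 3⁴ + 4⁴ + 3⁴ = 419
419 = (6,4,3)_8 → 6⁴ + 4⁴ + 3⁴ = 1633
1633 = (3,1,4,1)_8 → 3⁴ + 1⁴ + 4⁴ + 1⁴ = 339
339 = (5,2,3)_8 → 5⁴ + 2⁴ + 3⁴ = 722
722 = (1,3,2,2)_8 → 1⁴ + 3⁴ + 2⁴ + 2⁴ = 114
114 = (1,6,2)_8 → 1⁴ + 6⁴ + 2⁴ = 1313
1313 = (2,4,4,1)_8 → 2⁴ + 4⁴ + 4⁴ + 1⁴ = 529
529 = (1,0,2,1)_8 → 1⁴ + 0⁴ + 2⁴ + 1⁴ = 18
18 = (2,2)_8 → 2⁴ + 2⁴ = 32
32 = (4,0)_8 → 4⁴ + 0⁴ = 256
256 = (4,0,0)_8 → 4⁴ + 0⁴ + 0⁴ = 256  — 256 already seen; the sequence cycles without reaching 1.

not base-8 4-happy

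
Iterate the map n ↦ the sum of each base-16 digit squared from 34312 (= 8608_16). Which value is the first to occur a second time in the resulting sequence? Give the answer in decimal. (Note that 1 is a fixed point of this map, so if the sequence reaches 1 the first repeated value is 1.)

1

34312 = (8,6,0,8)_16 → 8² + 6² + 0² + 8² = 164
164 = (10,4)_16 → 10² + 4² = 116
116 = (7,4)_16 → 7² + 4² = 65
65 = (4,1)_16 → 4² + 1² = 17
17 = (1,1)_16 → 1² + 1² = 2
2 = (2)_16 → 2² = 4
4 = (4)_16 → 4² = 16
16 = (1,0)_16 → 1² + 0² = 1  — reached the fixed point 1.
1 → 1, so 1 is the first repeated value.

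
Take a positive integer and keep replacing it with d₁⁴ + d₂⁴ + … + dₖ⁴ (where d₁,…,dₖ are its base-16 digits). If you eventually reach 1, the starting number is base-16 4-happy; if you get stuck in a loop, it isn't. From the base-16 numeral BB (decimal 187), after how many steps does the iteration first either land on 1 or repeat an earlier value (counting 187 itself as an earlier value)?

15

187 = (11,11)_16 → 29282
29282 = (7,2,6,2)_16 → 3729
3729 = (14,9,1)_16 → 44978
44978 = (10,15,11,2)_16 → 75282
75282 = (1,2,6,1,2)_16 → 1330
1330 = (5,3,2)_16 → 722
722 = (2,13,2)_16 → 28593
28593 = (6,15,11,1)_16 → 66563
66563 = (1,0,4,0,3)_16 → 338
338 = (1,5,2)_16 → 642
642 = (2,8,2)_16 → 4128
4128 = (1,0,2,0)_16 → 17
17 = (1,1)_16 → 2
2 = (2)_16 → 16
16 = (1,0)_16 → 1  — reached 1.
That took 15 steps.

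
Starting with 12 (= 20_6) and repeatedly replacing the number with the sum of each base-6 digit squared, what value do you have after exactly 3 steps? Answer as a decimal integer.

12 = (2,0)_6 → 4
4 = (4)_6 → 16
16 = (2,4)_6 → 20

20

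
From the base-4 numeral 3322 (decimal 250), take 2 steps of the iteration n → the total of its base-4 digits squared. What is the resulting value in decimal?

9

250 = (3,3,2,2)_4 → 3² + 3² + 2² + 2² = 9 + 9 + 4 + 4 = 26
26 = (1,2,2)_4 → 1² + 2² + 2² = 1 + 4 + 4 = 9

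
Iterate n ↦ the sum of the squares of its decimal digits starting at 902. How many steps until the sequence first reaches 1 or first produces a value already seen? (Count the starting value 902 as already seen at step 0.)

902 → 9² + 0² + 2² = 81 + 0 + 4 = 85
85 → 8² + 5² = 64 + 25 = 89
89 → 8² + 9² = 64 + 81 = 145
145 → 1² + 4² + 5² = 1 + 16 + 25 = 42
42 → 4² + 2² = 16 + 4 = 20
20 → 2² + 0² = 4 + 0 = 4
4 → 4² = 16
16 → 1² + 6² = 1 + 36 = 37
37 → 3² + 7² = 9 + 49 = 58
58 → 5² + 8² = 25 + 64 = 89  — 89 repeats.
That took 10 steps.

10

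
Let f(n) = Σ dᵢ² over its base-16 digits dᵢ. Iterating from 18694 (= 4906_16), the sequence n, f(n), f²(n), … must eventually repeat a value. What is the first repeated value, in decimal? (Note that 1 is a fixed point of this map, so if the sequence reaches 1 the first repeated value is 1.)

18694 = (4,9,0,6)_16 → 4² + 9² + 0² + 6² = 16 + 81 + 0 + 36 = 133
133 = (8,5)_16 → 8² + 5² = 64 + 25 = 89
89 = (5,9)_16 → 5² + 9² = 25 + 81 = 106
106 = (6,10)_16 → 6² + 10² = 36 + 100 = 136
136 = (8,8)_16 → 8² + 8² = 64 + 64 = 128
128 = (8,0)_16 → 8² + 0² = 64 + 0 = 64
64 = (4,0)_16 → 4² + 0² = 16 + 0 = 16
16 = (1,0)_16 → 1² + 0² = 1 + 0 = 1  — reached the fixed point 1.
1 → 1, so 1 is the first repeated value.

1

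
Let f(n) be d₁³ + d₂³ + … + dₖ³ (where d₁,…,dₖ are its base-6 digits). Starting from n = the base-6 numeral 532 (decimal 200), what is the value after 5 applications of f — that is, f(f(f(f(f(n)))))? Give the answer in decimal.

200 = (5,3,2)_6 → 5³ + 3³ + 2³ = 160
160 = (4,2,4)_6 → 4³ + 2³ + 4³ = 136
136 = (3,4,4)_6 → 3³ + 4³ + 4³ = 155
155 = (4,1,5)_6 → 4³ + 1³ + 5³ = 190
190 = (5,1,4)_6 → 5³ + 1³ + 4³ = 190

190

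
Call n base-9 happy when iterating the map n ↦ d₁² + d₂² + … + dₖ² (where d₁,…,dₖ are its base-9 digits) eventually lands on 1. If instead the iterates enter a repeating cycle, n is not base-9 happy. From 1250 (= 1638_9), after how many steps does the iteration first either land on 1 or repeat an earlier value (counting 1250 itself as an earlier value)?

6

1250 = (1,6,3,8)_9 → 110
110 = (1,3,2)_9 → 14
14 = (1,5)_9 → 26
26 = (2,8)_9 → 68
68 = (7,5)_9 → 74
74 = (8,2)_9 → 68  — 68 repeats.
That took 6 steps.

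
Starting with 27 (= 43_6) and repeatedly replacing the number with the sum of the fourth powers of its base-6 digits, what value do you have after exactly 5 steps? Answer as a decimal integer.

27 = (4,3)_6 → 4⁴ + 3⁴ = 337
337 = (1,3,2,1)_6 → 1⁴ + 3⁴ + 2⁴ + 1⁴ = 99
99 = (2,4,3)_6 → 2⁴ + 4⁴ + 3⁴ = 353
353 = (1,3,4,5)_6 → 1⁴ + 3⁴ + 4⁴ + 5⁴ = 963
963 = (4,2,4,3)_6 → 4⁴ + 2⁴ + 4⁴ + 3⁴ = 609

609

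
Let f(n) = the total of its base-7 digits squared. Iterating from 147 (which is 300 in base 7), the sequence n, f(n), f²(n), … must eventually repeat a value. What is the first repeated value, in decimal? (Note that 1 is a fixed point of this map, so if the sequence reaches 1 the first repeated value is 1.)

147 = (3,0,0)_7 → 3² + 0² + 0² = 9
9 = (1,2)_7 → 1² + 2² = 5
5 = (5)_7 → 5² = 25
25 = (3,4)_7 → 3² + 4² = 25  — 25 already appeared earlier.

25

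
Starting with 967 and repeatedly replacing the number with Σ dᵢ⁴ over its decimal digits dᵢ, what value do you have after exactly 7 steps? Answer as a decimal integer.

13139

967 → 9⁴ + 6⁴ + 7⁴ = 10258
10258 → 1⁴ + 0⁴ + 2⁴ + 5⁴ + 8⁴ = 4738
4738 → 4⁴ + 7⁴ + 3⁴ + 8⁴ = 6834
6834 → 6⁴ + 8⁴ + 3⁴ + 4⁴ = 5729
5729 → 5⁴ + 7⁴ + 2⁴ + 9⁴ = 9603
9603 → 9⁴ + 6⁴ + 0⁴ + 3⁴ = 7938
7938 → 7⁴ + 9⁴ + 3⁴ + 8⁴ = 13139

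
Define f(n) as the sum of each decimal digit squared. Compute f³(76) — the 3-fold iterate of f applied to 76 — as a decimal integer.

76 → 7² + 6² = 85
85 → 8² + 5² = 89
89 → 8² + 9² = 145

145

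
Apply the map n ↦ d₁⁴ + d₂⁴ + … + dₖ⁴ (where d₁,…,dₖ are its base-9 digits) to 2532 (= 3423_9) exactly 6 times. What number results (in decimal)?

4098

2532 = (3,4,2,3)_9 → 434
434 = (5,3,2)_9 → 722
722 = (8,8,2)_9 → 8208
8208 = (1,2,2,3,0)_9 → 114
114 = (1,3,6)_9 → 1378
1378 = (1,8,0,1)_9 → 4098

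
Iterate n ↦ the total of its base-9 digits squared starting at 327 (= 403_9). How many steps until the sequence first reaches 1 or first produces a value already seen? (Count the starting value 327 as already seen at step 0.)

5

327 = (4,0,3)_9 → 4² + 0² + 3² = 25
25 = (2,7)_9 → 2² + 7² = 53
53 = (5,8)_9 → 5² + 8² = 89
89 = (1,0,8)_9 → 1² + 0² + 8² = 65
65 = (7,2)_9 → 7² + 2² = 53  — 53 repeats.
That took 5 steps.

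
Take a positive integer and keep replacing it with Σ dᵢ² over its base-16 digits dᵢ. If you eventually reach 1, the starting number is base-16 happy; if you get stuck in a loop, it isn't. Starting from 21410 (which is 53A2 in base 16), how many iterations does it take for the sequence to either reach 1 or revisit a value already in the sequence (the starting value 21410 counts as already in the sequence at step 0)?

9

21410 = (5,3,10,2)_16 → 5² + 3² + 10² + 2² = 138
138 = (8,10)_16 → 8² + 10² = 164
164 = (10,4)_16 → 10² + 4² = 116
116 = (7,4)_16 → 7² + 4² = 65
65 = (4,1)_16 → 4² + 1² = 17
17 = (1,1)_16 → 1² + 1² = 2
2 = (2)_16 → 2² = 4
4 = (4)_16 → 4² = 16
16 = (1,0)_16 → 1² + 0² = 1  — reached 1.
That took 9 steps.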